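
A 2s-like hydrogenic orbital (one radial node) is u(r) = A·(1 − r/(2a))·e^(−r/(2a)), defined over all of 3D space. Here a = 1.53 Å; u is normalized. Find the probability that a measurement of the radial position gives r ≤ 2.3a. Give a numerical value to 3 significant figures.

P ≈ 0.0533

P = ∫ |u|² 4πr² dr over r ≤ 2.3a.
Normalization gives A² = 1/(8·π·a^3).
Let t = r/a; then A², 4π and the length scale all cancel, so P = ∫_{0}^{2.3} t^2·(1 - t/2)^2·e^(-t) dt ÷ ∫_{0}^{∞} t^2·(1 - t/2)^2·e^(-t) dt.
Using ∫ t^2·(1 - t/2)^2·e^(-t) dt = -(t^4/4 + t^2 + 2·t + 2)·e^(-t), the numerator is ≈ 0.10651 and the denominator is 2.
This evaluates to P = 0.05325.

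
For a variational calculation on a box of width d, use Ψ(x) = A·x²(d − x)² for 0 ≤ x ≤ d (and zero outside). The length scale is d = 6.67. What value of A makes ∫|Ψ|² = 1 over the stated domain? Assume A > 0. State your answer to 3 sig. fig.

Require ∫ |Ψ|² dx = 1 over the whole domain.
Expanding the polynomial and integrating term by term, the integral (without the A² prefactor) comes out to d^9/630.
So A² = (d^9/630)^(−1).
With d = 6.67: A² = 0.00002411 and A = 0.004910.

A ≈ 0.00491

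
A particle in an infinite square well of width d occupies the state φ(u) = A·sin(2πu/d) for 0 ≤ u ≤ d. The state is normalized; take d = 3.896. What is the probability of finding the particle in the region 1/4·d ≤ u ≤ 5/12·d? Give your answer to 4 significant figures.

|φ|² is the probability density, so P = ∫_{1/4·d}^{5/12·d} |φ|² du.
The normalization integral ∫|φ|²du over the whole domain equals d/2·A², and A² cancels in the ratio.
Substituting t = u/d, A² and the length scale cancel in the ratio: P = ∫_{1/4}^{5/12} sin(2·π·t)^2 dt / ∫_{0}^{1} sin(2·π·t)^2 dt.
An antiderivative of sin(2·π·t)^2 is t/2 - sin(4·π·t)/(8·π); evaluating from 1/4 to 5/12 gives √(3)/(16·π) + 1/12, while the full integral is 1/2.
The result is P = (√(3)/8 + π/6)/π.

P ≈ 0.2356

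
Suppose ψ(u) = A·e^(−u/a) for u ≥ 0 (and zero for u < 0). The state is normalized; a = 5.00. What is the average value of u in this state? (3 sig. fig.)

⟨u⟩ ≈ 2.50

By definition ⟨u⟩ = ∫ u |ψ(u)|² du.
Recall ∫₀^∞ u^m e^(−u/β) du = m!·β^(m+1), since the A² factors cancel between numerator and denominator, ⟨u⟩ = a/2.
Putting a = 5.00 gives 2.500.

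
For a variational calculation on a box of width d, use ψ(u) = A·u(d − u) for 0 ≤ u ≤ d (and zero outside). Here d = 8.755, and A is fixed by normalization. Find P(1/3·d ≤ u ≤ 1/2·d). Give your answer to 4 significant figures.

|ψ|² is the probability density, so P = ∫_{1/3·d}^{1/2·d} |ψ|² du.
The normalization integral ∫|ψ|²du over the whole domain equals d^5/30·A², and A² cancels in the ratio.
In terms of t = u/d (A² and the length scale cancel between numerator and denominator), P = [∫_{1/3}^{1/2} t^2·(1 - t)^2 dt] / [∫_{0}^{1} t^2·(1 - t)^2 dt].
With ∫ t^2·(1 - t)^2 dt = t^3·(6·t^2 - 15·t + 10)/30 + C, the region integral is 47/4860 and the full one is 1/30.
Taking the ratio, P = 47/162.

P ≈ 0.2901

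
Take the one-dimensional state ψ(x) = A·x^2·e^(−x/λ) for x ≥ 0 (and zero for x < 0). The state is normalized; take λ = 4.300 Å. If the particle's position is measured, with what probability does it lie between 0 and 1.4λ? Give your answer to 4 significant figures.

P ≈ 0.1523

P = ∫_{0}^{1.4λ} |ψ(x)|² dx.
Since A² = 1/(3·λ^5/4), this is the region integral divided by the full normalization integral.
Substituting u = x/λ, A² and the length scale cancel in the ratio: P = ∫_{0}^{1.4} u^4·e^(-2·u) du / ∫_{0}^{∞} u^4·e^(-2·u) du.
An antiderivative of u^4·e^(-2·u) is -(u^4/2 + u^3 + 3·u^2/2 + 3·u/2 + 3/4)·e^(-2·u); evaluating from 0 to 1.4 gives ≈ 0.114243, while the full integral is 3/4.
This works out to P = 0.15232.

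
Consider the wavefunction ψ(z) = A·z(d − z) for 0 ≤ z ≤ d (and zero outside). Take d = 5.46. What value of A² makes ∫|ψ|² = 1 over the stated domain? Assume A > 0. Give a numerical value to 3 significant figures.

Require ∫ |ψ|² dz = 1 over the whole domain.
Expanding the polynomial and integrating term by term, ∫|ψ|² dz = A²·(d^5/30).
Hence A² = 1/[d^5/30].
Substituting d = 5.46 gives A² = 0.006182, so A = 0.07863.

A^2 ≈ 0.00618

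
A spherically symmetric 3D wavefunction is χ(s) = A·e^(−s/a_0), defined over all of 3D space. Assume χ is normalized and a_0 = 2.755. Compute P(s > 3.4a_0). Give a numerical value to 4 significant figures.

P ≈ 0.03444

Integrate the radial probability density 4πs²|χ|² over s > 3.4a_0.
The full normalization integral is A²·[π·a_0^3] = 1, fixing A².
In terms of u = s/a_0 (A², 4π and the length scale all cancel between numerator and denominator), P = [∫_{3.4}^{∞} u^2·e^(-2·u) du] / [∫_{0}^{∞} u^2·e^(-2·u) du].
With ∫ u^2·e^(-2·u) du = -(2·u^2 + 2·u + 1)·e^(-2·u)/4 + C, the region integral is 773·e^(-34/5)/100 and the full one is 1/4.
Taking the ratio yields P = 0.034438.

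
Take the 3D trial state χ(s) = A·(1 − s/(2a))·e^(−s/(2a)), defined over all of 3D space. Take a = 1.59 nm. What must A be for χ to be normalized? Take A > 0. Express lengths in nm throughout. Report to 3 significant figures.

Require ∫ |χ|² 4πs² ds = 1 over the whole domain.
The integral (without the A² prefactor) comes out to 8·π·a^3.
With a = 1.59: A² = 0.009898 and A = 0.09949.

A ≈ 0.0995 nm^(-3/2)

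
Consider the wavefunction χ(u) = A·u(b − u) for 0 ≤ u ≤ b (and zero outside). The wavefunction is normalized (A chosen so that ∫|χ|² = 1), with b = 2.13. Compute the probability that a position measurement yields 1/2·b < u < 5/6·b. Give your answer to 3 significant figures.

P ≈ 0.465

|χ|² is the probability density, so P = ∫_{1/2·b}^{5/6·b} |χ|² du.
With A² fixed by ∫|χ|² = 1, i.e. A² = (b^5/30)^(−1), substitute and integrate.
Let t = u/b; then A² and the length scale cancel, so P = ∫_{1/2}^{5/6} t^2·(1 - t)^2 dt ÷ ∫_{0}^{1} t^2·(1 - t)^2 dt.
An antiderivative of t^2·(1 - t)^2 is t^3·(6·t^2 - 15·t + 10)/30; evaluating from 1/2 to 5/6 gives ≈ 0.015484, while the full integral is 1/30.
This works out to P = 301/648.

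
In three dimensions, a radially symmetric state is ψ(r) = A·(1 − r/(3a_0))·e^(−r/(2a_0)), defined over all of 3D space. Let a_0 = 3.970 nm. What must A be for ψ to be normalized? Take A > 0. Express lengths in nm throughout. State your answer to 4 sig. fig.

Normalization requires ∫|ψ|² 4πr² dr = 1, integrated from 0 to ∞.
(Spherical symmetry: dV = 4πr² dr.)
∫|ψ|² 4πr² dr = A²·(8·π·a_0^3/3).
Setting this equal to 1 gives A² = 1/(8·π·a_0^3/3).
With a_0 = 3.970: A² = 0.0019077 and A = 0.043677.

A ≈ 0.04368 nm^(-3/2)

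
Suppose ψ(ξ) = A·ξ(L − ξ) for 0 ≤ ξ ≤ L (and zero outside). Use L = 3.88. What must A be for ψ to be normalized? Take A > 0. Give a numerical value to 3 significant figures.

Require ∫ |ψ|² dξ = 1 over the whole domain.
Expanding the polynomial and integrating term by term, ∫|ψ|² dξ = A²·(L^5/30).
Setting this equal to 1 gives A² = 1/(L^5/30).
Plugging in L = 3.88 yields A = 0.1847.

A ≈ 0.185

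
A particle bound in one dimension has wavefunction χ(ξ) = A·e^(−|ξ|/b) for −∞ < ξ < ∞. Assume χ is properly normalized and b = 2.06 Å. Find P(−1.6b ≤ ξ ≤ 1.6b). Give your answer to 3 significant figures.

P ≈ 0.959

The probability is P = ∫ |χ|² dξ over [−1.6b, 1.6b].
With A² fixed by ∫|χ|² = 1, i.e. A² = (b)^(−1), substitute and integrate.
Both integrals are even about ξ = 0, so only the ξ ≥ 0 halves are needed (the factors of 2 cancel). Substituting u = ξ/b, A² and the length scale cancel in the ratio: P = ∫_{0}^{1.6} e^(-2·u) du / ∫_{0}^{∞} e^(-2·u) du.
Using ∫ e^(-2·u) du = -e^(-2·u)/2, the numerator is 1/2 - e^(-16/5)/2 and the denominator is 1/2.
Evaluating gives P = 0.9592.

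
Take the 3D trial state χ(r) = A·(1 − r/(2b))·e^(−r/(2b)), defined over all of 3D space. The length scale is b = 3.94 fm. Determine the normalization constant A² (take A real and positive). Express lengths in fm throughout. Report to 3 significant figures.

A^2 ≈ 0.000651 fm^(-3)

We need A² ∫|f|² 4πr² dr = 1, taking the integral from 0 to ∞.
(Spherical symmetry: dV = 4πr² dr.)
∫|χ|² 4πr² dr = A²·(8·π·b^3).
Setting this equal to 1 gives A² = 1/(8·π·b^3).
With b = 3.94: A² = 0.0006505 and A = 0.02551.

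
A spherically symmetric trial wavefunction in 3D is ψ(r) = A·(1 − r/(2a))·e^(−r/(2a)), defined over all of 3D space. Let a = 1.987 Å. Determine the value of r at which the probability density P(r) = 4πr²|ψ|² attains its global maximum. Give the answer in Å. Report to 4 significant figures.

r ≈ 10.40 Å

Set d/dr [P(r) = 4πr²|ψ|²] = 0 and solve for r > 0.
This gives r = a·(√(5) + 3).
With a = 1.987, the most probable radial distance is 10.404 Å.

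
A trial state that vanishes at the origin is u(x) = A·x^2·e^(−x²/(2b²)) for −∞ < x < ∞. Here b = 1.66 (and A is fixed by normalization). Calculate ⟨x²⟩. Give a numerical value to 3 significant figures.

⟨x²⟩ = ∫ x^2 |u|² dx over the full domain.
Using the Gaussian integral ∫_{−∞}^{∞} e^(−αx²) dx = √(π/α), since the A² factors cancel between numerator and denominator, ⟨x²⟩ = 5·b^2/2.
Putting b = 1.66 gives 6.889.

⟨x^2⟩ ≈ 6.89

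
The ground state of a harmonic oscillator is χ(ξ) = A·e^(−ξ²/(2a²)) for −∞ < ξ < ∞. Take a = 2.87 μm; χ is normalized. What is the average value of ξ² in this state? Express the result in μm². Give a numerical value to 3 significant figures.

The expectation value is the |χ|²-weighted average of ξ^2: ∫ ξ^2|χ|² dξ.
Since the A² factors cancel between numerator and denominator, ⟨ξ²⟩ = a^2/2.
With a = 2.87, ⟨ξ^2⟩ = 4.118.

⟨ξ^2⟩ ≈ 4.12 μm^2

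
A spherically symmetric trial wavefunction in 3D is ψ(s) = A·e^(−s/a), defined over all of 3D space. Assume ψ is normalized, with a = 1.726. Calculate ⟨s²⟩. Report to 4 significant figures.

⟨s^2⟩ ≈ 8.937

The expectation value is the |ψ|²-weighted average of s^2: ∫ s^2|ψ|² 4πs² ds.
With ∫₀^∞ s^4 e^(−αs) ds = 4!/α^5, the ratio of the moment integral to the normalization integral gives ⟨s²⟩ = 3·a^2.
Putting a = 1.726 gives 8.9372.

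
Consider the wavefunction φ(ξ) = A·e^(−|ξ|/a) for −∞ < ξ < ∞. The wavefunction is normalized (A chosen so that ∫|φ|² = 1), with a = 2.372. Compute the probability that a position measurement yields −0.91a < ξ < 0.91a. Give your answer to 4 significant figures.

P ≈ 0.8380

The probability is P = ∫ |φ|² dξ over [−0.91a, 0.91a].
The normalization integral ∫|φ|²dξ over the whole domain equals a·A², and A² cancels in the ratio.
Both integrals are even about ξ = 0, so only the ξ ≥ 0 halves are needed (the factors of 2 cancel). Substituting u = ξ/a, A² and the length scale cancel in the ratio: P = ∫_{0}^{0.91} e^(-2·u) du / ∫_{0}^{∞} e^(-2·u) du.
Using ∫ e^(-2·u) du = -e^(-2·u)/2, the numerator is 1/2 - e^(-91/50)/2 and the denominator is 1/2.
Taking the ratio, P = 0.83797.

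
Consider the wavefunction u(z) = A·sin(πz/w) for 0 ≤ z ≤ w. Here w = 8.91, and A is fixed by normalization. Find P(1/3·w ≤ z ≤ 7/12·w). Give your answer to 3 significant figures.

P ≈ 0.467

The probability is P = ∫ |u|² dz over [1/3·w, 7/12·w].
Since A² = 1/(w/2), this is the region integral divided by the full normalization integral.
Let t = z/w; then A² and the length scale cancel, so P = ∫_{1/3}^{7/12} sin(π·t)^2 dt ÷ ∫_{0}^{1} sin(π·t)^2 dt.
With ∫ sin(π·t)^2 dt = t/2 - sin(2·π·t)/(4·π) + C, the region integral is 1/(8·π) + √(3)/(8·π) + 1/8 and the full one is 1/2.
The result is P = (1 + √(3) + π)/(4·π).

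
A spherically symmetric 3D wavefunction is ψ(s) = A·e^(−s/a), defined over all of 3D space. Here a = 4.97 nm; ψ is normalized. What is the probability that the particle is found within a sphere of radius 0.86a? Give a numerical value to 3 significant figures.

P ≈ 0.248

Integrate the radial probability density 4πs²|ψ|² over s ≤ 0.86a.
Normalization gives A² = 1/(π·a^3).
In terms of u = s/a (A², 4π and the length scale all cancel between numerator and denominator), P = [∫_{0}^{0.86} u^2·e^(-2·u) du] / [∫_{0}^{∞} u^2·e^(-2·u) du].
With ∫ u^2·e^(-2·u) du = -(2·u^2 + 2·u + 1)·e^(-2·u)/4 + C, the region integral is 1/4 - 5249·e^(-43/25)/5000 and the full one is 1/4.
This evaluates to P = 0.2481.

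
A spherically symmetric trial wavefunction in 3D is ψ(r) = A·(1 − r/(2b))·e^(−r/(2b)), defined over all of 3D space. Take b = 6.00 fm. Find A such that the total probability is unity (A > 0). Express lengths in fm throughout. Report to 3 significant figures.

Require ∫ |ψ|² 4πr² dr = 1 over the whole domain.
In 3D with spherical symmetry the volume element is 4πr² dr.
Using ∫₀^∞ rⁿ e^(−αr) dr = n!/αⁿ⁺¹, carrying out the integral gives A² · 8·π·b^3.
Hence A² = 1/[8·π·b^3].
With b = 6.00: A² = 0.0001842 and A = 0.01357.

A ≈ 0.0136 fm^(-3/2)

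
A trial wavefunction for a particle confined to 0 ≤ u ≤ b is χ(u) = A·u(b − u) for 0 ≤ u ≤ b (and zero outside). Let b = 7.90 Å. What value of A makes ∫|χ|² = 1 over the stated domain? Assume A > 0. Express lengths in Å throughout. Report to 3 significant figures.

Require ∫ |χ|² du = 1 over the whole domain.
∫|χ|² du = A²·(b^5/30).
Hence A² = 1/[b^5/30].
Plugging in b = 7.90 yields A = 0.03122.

A ≈ 0.0312 Å^(-5/2)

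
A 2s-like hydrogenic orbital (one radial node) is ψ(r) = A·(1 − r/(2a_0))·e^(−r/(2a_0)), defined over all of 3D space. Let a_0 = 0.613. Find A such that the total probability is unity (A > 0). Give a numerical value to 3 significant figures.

Require ∫ |ψ|² 4πr² dr = 1 over the whole domain.
Recall ∫₀^∞ r^m e^(−r/β) dr = m!·β^(m+1), the integral (without the A² prefactor) comes out to 8·π·a_0^3.
Substituting a_0 = 0.613 gives A² = 0.1727, so A = 0.4156.

A ≈ 0.416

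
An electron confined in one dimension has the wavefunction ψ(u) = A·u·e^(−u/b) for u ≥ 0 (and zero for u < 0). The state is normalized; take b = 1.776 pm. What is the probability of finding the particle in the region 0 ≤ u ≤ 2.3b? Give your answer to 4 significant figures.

The probability is P = ∫ |ψ|² du over [0, 2.3b].
Since A² = 1/(b^3/4), this is the region integral divided by the full normalization integral.
Substituting t = u/b, A² and the length scale cancel in the ratio: P = ∫_{0}^{2.3} t^2·e^(-2·t) dt / ∫_{0}^{∞} t^2·e^(-2·t) dt.
An antiderivative of t^2·e^(-2·t) is -(2·t^2 + 2·t + 1)·e^(-2·t)/4; evaluating from 0 to 2.3 gives 1/4 - 809·e^(-23/5)/200, while the full integral is 1/4.
Taking the ratio, P = 0.83736.

P ≈ 0.8374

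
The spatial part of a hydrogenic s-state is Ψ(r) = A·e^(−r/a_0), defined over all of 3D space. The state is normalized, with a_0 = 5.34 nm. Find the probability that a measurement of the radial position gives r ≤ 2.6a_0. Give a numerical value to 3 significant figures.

P ≈ 0.891

With dV = 4πr²dr, the probability is ∫|Ψ|² dV over r ≤ 2.6a_0.
A² is fixed by ∫₀^∞ 4πr²|Ψ|² dr = 1, i.e. A² = (π·a_0^3)^(−1).
Substituting u = r/a_0, A², 4π and the length scale all cancel in the ratio: P = ∫_{0}^{2.6} u^2·e^(-2·u) du / ∫_{0}^{∞} u^2·e^(-2·u) du.
Using ∫ u^2·e^(-2·u) du = -(2·u^2 + 2·u + 1)·e^(-2·u)/4, the numerator is 1/4 - 493·e^(-26/5)/100 and the denominator is 1/4.
The region integral divided by the full integral gives P = 0.8912.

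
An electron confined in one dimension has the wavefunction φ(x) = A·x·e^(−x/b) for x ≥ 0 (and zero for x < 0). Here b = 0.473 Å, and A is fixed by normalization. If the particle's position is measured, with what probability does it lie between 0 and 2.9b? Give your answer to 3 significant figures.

P ≈ 0.928

P = ∫_{0}^{2.9b} |φ(x)|² dx.
Since A² = 1/(b^3/4), this is the region integral divided by the full normalization integral.
In terms of u = x/b (A² and the length scale cancel between numerator and denominator), P = [∫_{0}^{2.9} u^2·e^(-2·u) du] / [∫_{0}^{∞} u^2·e^(-2·u) du].
An antiderivative of u^2·e^(-2·u) is -(2·u^2 + 2·u + 1)·e^(-2·u)/4; evaluating from 0 to 2.9 gives 1/4 - 1181·e^(-29/5)/200, while the full integral is 1/4.
Evaluating gives P = 0.9285.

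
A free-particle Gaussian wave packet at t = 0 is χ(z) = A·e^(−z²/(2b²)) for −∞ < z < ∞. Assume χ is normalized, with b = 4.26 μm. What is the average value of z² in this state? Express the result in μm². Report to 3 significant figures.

⟨z²⟩ = ∫ z^2 |χ|² dz over the full domain.
Using the Gaussian integral ∫_{−∞}^{∞} e^(−αz²) dz = √(π/α), evaluating both integrals, ⟨z²⟩ = b^2/2.
With b = 4.26, ⟨z^2⟩ = 9.074.

⟨z^2⟩ ≈ 9.07 μm^2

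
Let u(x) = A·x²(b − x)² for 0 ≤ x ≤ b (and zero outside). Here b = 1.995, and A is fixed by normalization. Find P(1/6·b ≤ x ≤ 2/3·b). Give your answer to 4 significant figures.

P ≈ 0.8462

|u|² is the probability density, so P = ∫_{1/6·b}^{2/3·b} |u|² dx.
The normalization integral ∫|u|²dx over the whole domain equals b^9/630·A², and A² cancels in the ratio.
In terms of t = x/b (A² and the length scale cancel between numerator and denominator), P = [∫_{1/6}^{2/3} t^4·(1 - t)^4 dt] / [∫_{0}^{1} t^4·(1 - t)^4 dt].
With ∫ t^4·(1 - t)^4 dt = t^5·(70·t^4 - 315·t^3 + 540·t^2 - 420·t + 126)/630 + C, the region integral is ≈ 0.00134318 and the full one is 1/630.
The result is P = 0.84620.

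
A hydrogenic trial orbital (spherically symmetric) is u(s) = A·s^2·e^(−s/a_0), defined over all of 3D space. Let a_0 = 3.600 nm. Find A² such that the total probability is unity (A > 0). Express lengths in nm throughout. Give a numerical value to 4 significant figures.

A^2 ≈ 0.000001805 nm^(-7)

Require ∫ |u|² 4πs² ds = 1 over the whole domain.
(Spherical symmetry: dV = 4πs² ds.)
The integral (without the A² prefactor) comes out to 45·π·a_0^7/2.
Hence A² = 1/[45·π·a_0^7/2].
With a_0 = 3.600: A² = 0.0000018053 and A = 0.0013436.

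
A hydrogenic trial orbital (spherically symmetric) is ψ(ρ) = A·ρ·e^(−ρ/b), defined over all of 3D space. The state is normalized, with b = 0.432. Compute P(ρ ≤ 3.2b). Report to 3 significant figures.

P = ∫ |ψ|² 4πρ² dρ over ρ ≤ 3.2b.
Normalization gives A² = 1/(3·π·b^5).
Let u = ρ/b; then A², 4π and the length scale all cancel, so P = ∫_{0}^{3.2} u^4·e^(-2·u) du ÷ ∫_{0}^{∞} u^4·e^(-2·u) du.
Using ∫ u^4·e^(-2·u) du = -(u^4/2 + u^3 + 3·u^2/2 + 3·u/2 + 3/4)·e^(-2·u), the numerator is ≈ 0.57370 and the denominator is 3/4.
This evaluates to P = 0.7649.

P ≈ 0.765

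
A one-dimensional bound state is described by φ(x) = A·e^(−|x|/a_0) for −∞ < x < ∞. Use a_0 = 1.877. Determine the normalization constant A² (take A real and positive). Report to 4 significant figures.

Require ∫ |φ|² dx = 1 over the whole domain.
Recall ∫₀^∞ x^m e^(−x/β) dx = m!·β^(m+1), carrying out the integral gives A² · a_0.
Hence A² = 1/[a_0].
Plugging in a_0 = 1.877 yields A = 0.72991.

A^2 ≈ 0.5328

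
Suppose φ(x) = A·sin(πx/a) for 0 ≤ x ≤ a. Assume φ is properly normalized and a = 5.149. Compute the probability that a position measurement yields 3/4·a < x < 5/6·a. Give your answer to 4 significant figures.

P ≈ 0.06201

P = ∫_{3/4·a}^{5/6·a} |φ(x)|² dx.
With A² fixed by ∫|φ|² = 1, i.e. A² = (a/2)^(−1), substitute and integrate.
In terms of u = x/a (A² and the length scale cancel between numerator and denominator), P = [∫_{3/4}^{5/6} sin(π·u)^2 du] / [∫_{0}^{1} sin(π·u)^2 du].
With ∫ sin(π·u)^2 du = u/2 - sin(2·π·u)/(4·π) + C, the region integral is -1/(4·π) + 1/24 + √(3)/(8·π) and the full one is 1/2.
Evaluating gives P = (-6 + π + 3·√(3))/(12·π).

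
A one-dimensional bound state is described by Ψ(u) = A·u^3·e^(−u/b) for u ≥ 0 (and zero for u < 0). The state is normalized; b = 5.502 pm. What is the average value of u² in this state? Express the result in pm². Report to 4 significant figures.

⟨u²⟩ = ∫ u^2 |Ψ|² du over the full domain.
The ratio of the moment integral to the normalization integral gives ⟨u²⟩ = 14·b^2.
Putting b = 5.502 gives 423.81.

⟨u^2⟩ ≈ 423.8 pm^2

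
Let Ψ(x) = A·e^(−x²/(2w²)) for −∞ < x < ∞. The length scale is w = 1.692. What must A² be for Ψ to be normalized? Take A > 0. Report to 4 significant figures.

A^2 ≈ 0.3334

Normalization requires ∫|Ψ|² dx = 1, integrated from −∞ to ∞.
With Ψ = A·e^(−x²/(2w²)), the integral evaluates to A²·[√(π)·w].
So A² = (√(π)·w)^(−1).
Substituting w = 1.692 gives A² = 0.33345, so A = 0.57745.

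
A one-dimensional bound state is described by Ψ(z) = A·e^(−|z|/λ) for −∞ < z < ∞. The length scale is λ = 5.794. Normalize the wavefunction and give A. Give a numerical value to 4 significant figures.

A ≈ 0.4154

We need A² ∫|f|² dz = 1, taking the integral from −∞ to ∞.
The integral (without the A² prefactor) comes out to λ.
Hence A² = 1/[λ].
Plugging in λ = 5.794 yields A = 0.41544.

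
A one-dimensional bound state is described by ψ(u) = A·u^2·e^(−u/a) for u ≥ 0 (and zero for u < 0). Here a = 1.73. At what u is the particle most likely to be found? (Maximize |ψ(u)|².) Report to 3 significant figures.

u ≈ 3.46

Differentiate |ψ(u)|² with respect to u and set to zero.
This gives u = 2·a.
With a = 1.73, the most probable position is 3.460.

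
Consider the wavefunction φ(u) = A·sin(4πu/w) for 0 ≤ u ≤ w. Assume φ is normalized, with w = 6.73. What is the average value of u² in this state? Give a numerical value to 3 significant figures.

⟨u^2⟩ ≈ 15.0

By definition ⟨u²⟩ = ∫ u^2 |φ(u)|² du.
Using sin²θ = (1 − cos 2θ)/2, since the A² factors cancel between numerator and denominator, ⟨u²⟩ = -w^2/(32·π^2) + w^2/3.
Putting w = 6.73 gives 14.95.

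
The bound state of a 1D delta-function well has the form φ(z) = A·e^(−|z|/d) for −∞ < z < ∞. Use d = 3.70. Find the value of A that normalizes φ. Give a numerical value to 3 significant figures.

A ≈ 0.520

We need A² ∫|f|² dz = 1, taking the integral from −∞ to ∞.
With φ = A·e^(−|z|/d), the integral evaluates to A²·[d].
Substituting d = 3.70 gives A² = 0.2703, so A = 0.5199.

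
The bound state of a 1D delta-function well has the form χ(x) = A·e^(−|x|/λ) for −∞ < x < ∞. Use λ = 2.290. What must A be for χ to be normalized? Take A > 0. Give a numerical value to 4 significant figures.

Require ∫ |χ|² dx = 1 over the whole domain.
The integral (without the A² prefactor) comes out to λ.
So A² = (λ)^(−1).
Plugging in λ = 2.290 yields A = 0.66082.

A ≈ 0.6608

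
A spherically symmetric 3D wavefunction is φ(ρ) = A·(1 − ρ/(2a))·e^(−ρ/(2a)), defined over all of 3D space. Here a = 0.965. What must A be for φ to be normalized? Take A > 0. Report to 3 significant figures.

We need A² ∫|f|² 4πρ² dρ = 1, taking the integral from 0 to ∞.
Using ∫₀^∞ ρⁿ e^(−αρ) dρ = n!/αⁿ⁺¹, carrying out the integral gives A² · 8·π·a^3.
So A² = (8·π·a^3)^(−1).
Substituting a = 0.965 gives A² = 0.04428, so A = 0.2104.

A ≈ 0.210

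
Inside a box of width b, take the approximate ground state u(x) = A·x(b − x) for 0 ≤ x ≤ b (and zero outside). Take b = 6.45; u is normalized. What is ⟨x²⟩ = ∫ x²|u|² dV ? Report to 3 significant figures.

By definition ⟨x²⟩ = ∫ x^2 |u(x)|² dx.
The ratio of the moment integral to the normalization integral gives ⟨x²⟩ = 2·b^2/7.
Putting b = 6.45 gives 11.89.

⟨x^2⟩ ≈ 11.9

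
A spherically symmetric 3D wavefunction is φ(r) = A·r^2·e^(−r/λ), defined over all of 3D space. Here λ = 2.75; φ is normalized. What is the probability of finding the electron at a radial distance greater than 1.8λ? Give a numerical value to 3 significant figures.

Integrate the radial probability density 4πr²|φ|² over r > 1.8λ.
A² is fixed by ∫₀^∞ 4πr²|φ|² dr = 1, i.e. A² = (45·π·λ^7/2)^(−1).
Substituting u = r/λ, A², 4π and the length scale all cancel in the ratio: P = ∫_{1.8}^{∞} u^6·e^(-2·u) du / ∫_{0}^{∞} u^6·e^(-2·u) du.
With ∫ u^6·e^(-2·u) du = -(4·u^6 + 12·u^5 + 30·u^4 + 60·u^3 + 90·u^2 + 90·u + 45)·e^(-2·u)/8 + C, the region integral is ≈ 5.2128 and the full one is 45/8.
Taking the ratio yields P = 0.9267.

P ≈ 0.927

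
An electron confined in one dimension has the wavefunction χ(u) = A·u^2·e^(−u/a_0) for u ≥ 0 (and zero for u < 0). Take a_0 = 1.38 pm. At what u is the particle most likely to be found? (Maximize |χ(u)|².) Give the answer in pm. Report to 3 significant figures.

Differentiate |χ(u)|² with respect to u and set to zero.
This gives u = 2·a_0.
With a_0 = 1.38, the most probable position is 2.760 pm.

u ≈ 2.76 pm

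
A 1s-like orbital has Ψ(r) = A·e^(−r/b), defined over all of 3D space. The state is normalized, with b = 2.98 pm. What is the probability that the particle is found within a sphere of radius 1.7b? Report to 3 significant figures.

P ≈ 0.660

Integrate the radial probability density 4πr²|Ψ|² over r ≤ 1.7b.
Normalization gives A² = 1/(π·b^3).
In terms of u = r/b (A², 4π and the length scale all cancel between numerator and denominator), P = [∫_{0}^{1.7} u^2·e^(-2·u) du] / [∫_{0}^{∞} u^2·e^(-2·u) du].
With ∫ u^2·e^(-2·u) du = -(2·u^2 + 2·u + 1)·e^(-2·u)/4 + C, the region integral is 1/4 - 509·e^(-17/5)/200 and the full one is 1/4.
Taking the ratio yields P = 0.6603.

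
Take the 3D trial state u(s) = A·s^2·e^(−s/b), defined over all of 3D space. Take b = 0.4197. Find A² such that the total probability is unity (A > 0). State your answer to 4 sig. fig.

Normalization requires ∫|u|² 4πs² ds = 1, integrated from 0 to ∞.
The angular integral contributes 4π, leaving ∫₀^∞ s²|u|² ds.
∫|u|² 4πs² ds = A²·(45·π·b^7/2).
Setting this equal to 1 gives A² = 1/(45·π·b^7/2).
Plugging in b = 0.4197 yields A = 2.4834.

A^2 ≈ 6.167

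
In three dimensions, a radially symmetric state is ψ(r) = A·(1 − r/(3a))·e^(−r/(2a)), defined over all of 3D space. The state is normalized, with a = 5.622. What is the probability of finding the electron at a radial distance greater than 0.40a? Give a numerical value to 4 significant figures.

Integrate the radial probability density 4πr²|ψ|² over r > 0.40a.
A² is fixed by ∫₀^∞ 4πr²|ψ|² dr = 1, i.e. A² = (8·π·a^3/3)^(−1).
Substituting u = r/a, A², 4π and the length scale all cancel in the ratio: P = ∫_{0.40}^{∞} u^2·(1 - u/3)^2·e^(-u) du / ∫_{0}^{∞} u^2·(1 - u/3)^2·e^(-u) du.
Using ∫ u^2·(1 - u/3)^2·e^(-u) du = (-u^4 + 2·u^3 - 3·u^2 - 6·u - 6)·e^(-u)/9, the numerator is 5486·e^(-2/5)/5625 and the denominator is 2/3.
Taking the ratio yields P = 0.98063.

P ≈ 0.9806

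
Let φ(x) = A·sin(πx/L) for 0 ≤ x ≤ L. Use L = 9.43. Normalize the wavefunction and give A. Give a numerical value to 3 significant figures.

The normalization condition is ∫|φ|² dx = 1 from 0 to L.
Using sin²θ = (1 − cos 2θ)/2, the integral (without the A² prefactor) comes out to L/2.
With L = 9.43: A² = 0.2121 and A = 0.4605.

A ≈ 0.461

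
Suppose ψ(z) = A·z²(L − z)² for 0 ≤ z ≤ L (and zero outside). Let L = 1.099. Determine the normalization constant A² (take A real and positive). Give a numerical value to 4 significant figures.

We need A² ∫|f|² dz = 1, taking the integral from 0 to L.
Expanding the polynomial and integrating term by term, the integral (without the A² prefactor) comes out to L^9/630.
Hence A² = 1/[L^9/630].
Plugging in L = 1.099 yields A = 16.413.

A^2 ≈ 269.4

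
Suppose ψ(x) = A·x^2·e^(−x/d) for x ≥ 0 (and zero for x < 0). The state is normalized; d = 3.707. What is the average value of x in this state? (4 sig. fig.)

The expectation value is the |ψ|²-weighted average of x: ∫ x|ψ|² dx.
The ratio of the moment integral to the normalization integral gives ⟨x⟩ = 5·d/2.
With d = 3.707, ⟨x⟩ = 9.2675.

⟨x⟩ ≈ 9.268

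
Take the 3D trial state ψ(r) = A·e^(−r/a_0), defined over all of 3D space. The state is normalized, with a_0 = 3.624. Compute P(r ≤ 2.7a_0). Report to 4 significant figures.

With dV = 4πr²dr, the probability is ∫|ψ|² dV over r ≤ 2.7a_0.
Normalization gives A² = 1/(π·a_0^3).
Let u = r/a_0; then A², 4π and the length scale all cancel, so P = ∫_{0}^{2.7} u^2·e^(-2·u) du ÷ ∫_{0}^{∞} u^2·e^(-2·u) du.
Using ∫ u^2·e^(-2·u) du = -(2·u^2 + 2·u + 1)·e^(-2·u)/4, the numerator is 1/4 - 1049·e^(-27/5)/200 and the denominator is 1/4.
Taking the ratio yields P = 0.90524.

P ≈ 0.9052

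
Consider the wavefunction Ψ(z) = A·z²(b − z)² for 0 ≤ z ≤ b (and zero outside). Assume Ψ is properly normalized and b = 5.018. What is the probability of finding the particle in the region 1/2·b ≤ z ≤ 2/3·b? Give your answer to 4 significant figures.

P = ∫_{1/2·b}^{2/3·b} |Ψ(z)|² dz.
With A² fixed by ∫|Ψ|² = 1, i.e. A² = (b^9/630)^(−1), substitute and integrate.
Substituting u = z/b, A² and the length scale cancel in the ratio: P = ∫_{1/2}^{2/3} u^4·(1 - u)^4 du / ∫_{0}^{1} u^4·(1 - u)^4 du.
Using ∫ u^4·(1 - u)^4 du = u^5·(70·u^4 - 315·u^3 + 540·u^2 - 420·u + 126)/630, the numerator is ≈ 0.000563737 and the denominator is 1/630.
This works out to P = 0.35515.

P ≈ 0.3552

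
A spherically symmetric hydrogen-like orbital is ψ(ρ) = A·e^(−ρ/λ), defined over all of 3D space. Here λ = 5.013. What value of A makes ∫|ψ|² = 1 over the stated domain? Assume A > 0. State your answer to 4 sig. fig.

Normalization requires ∫|ψ|² 4πρ² dρ = 1, integrated from 0 to ∞.
The angular integral contributes 4π, leaving ∫₀^∞ ρ²|ψ|² dρ.
The integral (without the A² prefactor) comes out to π·λ^3.
Setting this equal to 1 gives A² = 1/(π·λ^3).
With λ = 5.013: A² = 0.0025267 and A = 0.050266.

A ≈ 0.05027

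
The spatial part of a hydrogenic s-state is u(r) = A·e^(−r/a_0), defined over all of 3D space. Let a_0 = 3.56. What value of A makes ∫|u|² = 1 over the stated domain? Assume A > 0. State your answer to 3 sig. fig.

Require ∫ |u|² 4πr² dr = 1 over the whole domain.
(Spherical symmetry: dV = 4πr² dr.)
With u = A·e^(−r/a_0), the integral evaluates to A²·[π·a_0^3].
Plugging in a_0 = 3.56 yields A = 0.08399.

A ≈ 0.0840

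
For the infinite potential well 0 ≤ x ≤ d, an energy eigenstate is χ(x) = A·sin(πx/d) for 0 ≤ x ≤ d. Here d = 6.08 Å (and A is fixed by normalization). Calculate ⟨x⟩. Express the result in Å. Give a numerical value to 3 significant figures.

⟨x⟩ ≈ 3.04 Å

⟨x⟩ = ∫ x |χ|² dx over the full domain.
Evaluating both integrals, ⟨x⟩ = d/2.
With d = 6.08, ⟨x⟩ = 3.040.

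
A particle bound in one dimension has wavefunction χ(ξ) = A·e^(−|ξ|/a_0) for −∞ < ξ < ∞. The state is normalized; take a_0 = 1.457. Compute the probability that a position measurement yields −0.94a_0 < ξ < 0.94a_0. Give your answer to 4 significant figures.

P ≈ 0.8474

The probability is P = ∫ |χ|² dξ over [−0.94a_0, 0.94a_0].
Since A² = 1/(a_0), this is the region integral divided by the full normalization integral.
Both integrals are even about ξ = 0, so only the ξ ≥ 0 halves are needed (the factors of 2 cancel). In terms of u = ξ/a_0 (A² and the length scale cancel between numerator and denominator), P = [∫_{0}^{0.94} e^(-2·u) du] / [∫_{0}^{∞} e^(-2·u) du].
An antiderivative of e^(-2·u) is -e^(-2·u)/2; evaluating from 0 to 0.94 gives 1/2 - e^(-47/25)/2, while the full integral is 1/2.
Evaluating gives P = 0.84741.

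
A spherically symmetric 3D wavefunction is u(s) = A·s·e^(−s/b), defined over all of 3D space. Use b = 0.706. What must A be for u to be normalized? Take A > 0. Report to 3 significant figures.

A ≈ 0.778

We need A² ∫|f|² 4πs² ds = 1, taking the integral from 0 to ∞.
With u = A·s·e^(−s/b), the integral evaluates to A²·[3·π·b^5].
So A² = (3·π·b^5)^(−1).
Substituting b = 0.706 gives A² = 0.6049, so A = 0.7778.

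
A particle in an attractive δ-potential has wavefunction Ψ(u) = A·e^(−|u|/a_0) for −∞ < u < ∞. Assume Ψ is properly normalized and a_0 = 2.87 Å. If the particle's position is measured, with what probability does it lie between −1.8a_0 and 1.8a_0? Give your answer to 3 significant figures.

P ≈ 0.973

The probability is P = ∫ |Ψ|² du over [−1.8a_0, 1.8a_0].
The normalization integral ∫|Ψ|²du over the whole domain equals a_0·A², and A² cancels in the ratio.
Both integrals are even about u = 0, so only the u ≥ 0 halves are needed (the factors of 2 cancel). Let t = u/a_0; then A² and the length scale cancel, so P = ∫_{0}^{1.8} e^(-2·t) dt ÷ ∫_{0}^{∞} e^(-2·t) dt.
An antiderivative of e^(-2·t) is -e^(-2·t)/2; evaluating from 0 to 1.8 gives 1/2 - e^(-18/5)/2, while the full integral is 1/2.
Evaluating gives P = 0.9727.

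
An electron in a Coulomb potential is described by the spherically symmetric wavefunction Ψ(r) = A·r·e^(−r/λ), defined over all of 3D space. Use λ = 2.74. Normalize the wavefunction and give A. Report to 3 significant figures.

Require ∫ |Ψ|² 4πr² dr = 1 over the whole domain.
In 3D with spherical symmetry the volume element is 4πr² dr.
With ∫₀^∞ r^4 e^(−αr) dr = 4!/α^5, with Ψ = A·r·e^(−r/λ), the integral evaluates to A²·[3·π·λ^5].
Hence A² = 1/[3·π·λ^5].
Plugging in λ = 2.74 yields A = 0.02621.

A ≈ 0.0262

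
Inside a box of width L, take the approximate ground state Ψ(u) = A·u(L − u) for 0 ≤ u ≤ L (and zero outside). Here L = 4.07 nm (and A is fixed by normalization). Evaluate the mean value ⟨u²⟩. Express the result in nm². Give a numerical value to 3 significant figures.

⟨u²⟩ = ∫ u^2 |Ψ|² du over the full domain.
Expanding the polynomial and integrating term by term, the ratio of the moment integral to the normalization integral gives ⟨u²⟩ = 2·L^2/7.
Putting L = 4.07 gives 4.733.

⟨u^2⟩ ≈ 4.73 nm^2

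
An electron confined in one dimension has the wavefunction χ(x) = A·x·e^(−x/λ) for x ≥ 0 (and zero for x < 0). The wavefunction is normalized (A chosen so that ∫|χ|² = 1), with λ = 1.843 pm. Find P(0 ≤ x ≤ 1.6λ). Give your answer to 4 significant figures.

P ≈ 0.6201

P = ∫_{0}^{1.6λ} |χ(x)|² dx.
The normalization integral ∫|χ|²dx over the whole domain equals λ^3/4·A², and A² cancels in the ratio.
Let u = x/λ; then A² and the length scale cancel, so P = ∫_{0}^{1.6} u^2·e^(-2·u) du ÷ ∫_{0}^{∞} u^2·e^(-2·u) du.
An antiderivative of u^2·e^(-2·u) is -(2·u^2 + 2·u + 1)·e^(-2·u)/4; evaluating from 0 to 1.6 gives 1/4 - 233·e^(-16/5)/100, while the full integral is 1/4.
The result is P = 0.62010.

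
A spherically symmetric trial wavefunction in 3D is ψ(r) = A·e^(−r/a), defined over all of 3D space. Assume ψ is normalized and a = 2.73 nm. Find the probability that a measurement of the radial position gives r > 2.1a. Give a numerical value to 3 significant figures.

Integrate the radial probability density 4πr²|ψ|² over r > 2.1a.
The full normalization integral is A²·[π·a^3] = 1, fixing A².
Let u = r/a; then A², 4π and the length scale all cancel, so P = ∫_{2.1}^{∞} u^2·e^(-2·u) du ÷ ∫_{0}^{∞} u^2·e^(-2·u) du.
Using ∫ u^2·e^(-2·u) du = -(2·u^2 + 2·u + 1)·e^(-2·u)/4, the numerator is 701·e^(-21/5)/200 and the denominator is 1/4.
The region integral divided by the full integral gives P = 0.2102.

P ≈ 0.210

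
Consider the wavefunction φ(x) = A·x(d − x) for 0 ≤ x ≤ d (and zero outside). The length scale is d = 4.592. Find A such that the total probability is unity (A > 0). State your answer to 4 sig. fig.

The normalization condition is ∫|φ|² dx = 1 from 0 to d.
Expanding the polynomial and integrating term by term, the integral (without the A² prefactor) comes out to d^5/30.
Setting this equal to 1 gives A² = 1/(d^5/30).
With d = 4.592: A² = 0.014693 and A = 0.12121.

A ≈ 0.1212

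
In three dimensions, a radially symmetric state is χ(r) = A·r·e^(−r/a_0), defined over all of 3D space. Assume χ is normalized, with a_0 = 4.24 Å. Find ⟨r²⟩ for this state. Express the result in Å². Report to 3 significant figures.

⟨r^2⟩ ≈ 135 Å^2

⟨r²⟩ = ∫ r^2 |χ|² 4πr² dr over the full domain.
The ratio of the moment integral to the normalization integral gives ⟨r²⟩ = 15·a_0^2/2.
With a_0 = 4.24, ⟨r^2⟩ = 134.8.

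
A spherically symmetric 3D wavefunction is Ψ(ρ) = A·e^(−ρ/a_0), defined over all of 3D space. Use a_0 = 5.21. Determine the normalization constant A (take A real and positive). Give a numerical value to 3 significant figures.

A ≈ 0.0474

We need A² ∫|f|² 4πρ² dρ = 1, taking the integral from 0 to ∞.
The angular integral contributes 4π, leaving ∫₀^∞ ρ²|Ψ|² dρ.
Using ∫₀^∞ ρⁿ e^(−αρ) dρ = n!/αⁿ⁺¹, carrying out the integral gives A² · π·a_0^3.
With a_0 = 5.21: A² = 0.002251 and A = 0.04744.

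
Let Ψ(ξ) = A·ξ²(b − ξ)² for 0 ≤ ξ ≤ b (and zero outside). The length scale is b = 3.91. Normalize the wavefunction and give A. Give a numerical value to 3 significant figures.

Normalization requires ∫|Ψ|² dξ = 1, integrated from 0 to b.
Expanding the polynomial and integrating term by term, the integral (without the A² prefactor) comes out to b^9/630.
Hence A² = 1/[b^9/630].
Plugging in b = 3.91 yields A = 0.05431.

A ≈ 0.0543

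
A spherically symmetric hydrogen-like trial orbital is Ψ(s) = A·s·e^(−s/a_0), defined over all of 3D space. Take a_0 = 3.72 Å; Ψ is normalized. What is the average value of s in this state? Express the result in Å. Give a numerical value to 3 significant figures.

⟨s⟩ = ∫ s |Ψ|² 4πs² ds over the full domain.
Evaluating both integrals, ⟨s⟩ = 5·a_0/2.
Putting a_0 = 3.72 gives 9.300.

⟨s⟩ ≈ 9.30 Å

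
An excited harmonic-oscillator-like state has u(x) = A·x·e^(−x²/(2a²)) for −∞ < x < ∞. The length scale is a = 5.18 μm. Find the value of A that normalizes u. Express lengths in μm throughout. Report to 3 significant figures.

A ≈ 0.0901 μm^(-3/2)

Require ∫ |u|² dx = 1 over the whole domain.
With ∫_{−∞}^{∞} x^(2m) e^(−αx²) dx = (2m−1)!!·√π / (2^m α^(m+1/2)), ∫|u|² dx = A²·(√(π)·a^3/2).
Hence A² = 1/[√(π)·a^3/2].
With a = 5.18: A² = 0.008118 and A = 0.09010.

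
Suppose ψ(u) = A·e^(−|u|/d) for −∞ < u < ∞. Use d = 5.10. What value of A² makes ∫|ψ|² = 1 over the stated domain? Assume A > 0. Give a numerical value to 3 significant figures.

A^2 ≈ 0.196

We need A² ∫|f|² du = 1, taking the integral from −∞ to ∞.
The integral (without the A² prefactor) comes out to d.
With d = 5.10: A² = 0.1961 and A = 0.4428.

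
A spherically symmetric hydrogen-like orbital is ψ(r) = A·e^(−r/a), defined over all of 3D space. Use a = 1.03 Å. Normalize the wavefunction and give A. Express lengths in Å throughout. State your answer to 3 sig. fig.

The normalization condition is ∫|ψ|² 4πr² dr = 1 from 0 to ∞.
In 3D with spherical symmetry the volume element is 4πr² dr.
The integral (without the A² prefactor) comes out to π·a^3.
With a = 1.03: A² = 0.2913 and A = 0.5397.

A ≈ 0.540 Å^(-3/2)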